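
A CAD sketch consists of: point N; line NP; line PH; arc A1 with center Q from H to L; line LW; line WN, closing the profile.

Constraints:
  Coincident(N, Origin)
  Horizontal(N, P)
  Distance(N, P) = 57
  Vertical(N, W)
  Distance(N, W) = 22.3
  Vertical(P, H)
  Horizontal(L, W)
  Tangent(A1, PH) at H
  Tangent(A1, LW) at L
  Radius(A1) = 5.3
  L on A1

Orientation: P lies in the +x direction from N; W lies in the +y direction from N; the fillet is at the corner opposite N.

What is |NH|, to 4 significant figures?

59.48

N is at the origin; N and P share the same y with |NP| = 57.0 and P on the +x side, so P = (57.00, 0.000). N and W share the same x with |NW| = 22.3 and W on the +y side, so W = (0.000, 22.30). The virtual corner opposite N is at (57.00, 22.30). The tangent condition forces QH to be normal to PH and tangency of A1 to LW means the radius QL is perpendicular to LW, with radius 5.3, so the center Q sits 5.3 in from both sides at Q = (51.70, 17.00). That places the tangent points at H = (57.00, 17.00) on PH and L = (51.70, 22.30) on LW. Then |NH| = |H − N| = 59.48.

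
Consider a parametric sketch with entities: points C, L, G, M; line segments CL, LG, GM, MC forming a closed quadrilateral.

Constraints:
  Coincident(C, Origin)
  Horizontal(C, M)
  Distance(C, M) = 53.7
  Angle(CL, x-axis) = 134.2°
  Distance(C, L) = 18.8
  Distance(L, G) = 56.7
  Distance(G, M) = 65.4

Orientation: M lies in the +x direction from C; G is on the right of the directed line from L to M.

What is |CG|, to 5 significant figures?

41.058

Checks: |LG| = 56.70 ✓; |GM| = 65.40 ✓.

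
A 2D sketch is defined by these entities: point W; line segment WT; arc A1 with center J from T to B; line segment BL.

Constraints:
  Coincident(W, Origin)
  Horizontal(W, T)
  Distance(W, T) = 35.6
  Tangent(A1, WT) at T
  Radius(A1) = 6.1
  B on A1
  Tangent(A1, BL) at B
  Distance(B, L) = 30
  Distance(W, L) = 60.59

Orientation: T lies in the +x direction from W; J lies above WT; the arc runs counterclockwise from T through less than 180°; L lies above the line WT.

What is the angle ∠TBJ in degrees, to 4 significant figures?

54.52°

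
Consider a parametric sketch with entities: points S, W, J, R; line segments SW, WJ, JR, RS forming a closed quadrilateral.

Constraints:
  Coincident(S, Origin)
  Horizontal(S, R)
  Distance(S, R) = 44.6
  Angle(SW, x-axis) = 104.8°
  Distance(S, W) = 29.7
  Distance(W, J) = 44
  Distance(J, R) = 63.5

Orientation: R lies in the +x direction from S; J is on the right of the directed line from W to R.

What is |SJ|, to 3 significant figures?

22.4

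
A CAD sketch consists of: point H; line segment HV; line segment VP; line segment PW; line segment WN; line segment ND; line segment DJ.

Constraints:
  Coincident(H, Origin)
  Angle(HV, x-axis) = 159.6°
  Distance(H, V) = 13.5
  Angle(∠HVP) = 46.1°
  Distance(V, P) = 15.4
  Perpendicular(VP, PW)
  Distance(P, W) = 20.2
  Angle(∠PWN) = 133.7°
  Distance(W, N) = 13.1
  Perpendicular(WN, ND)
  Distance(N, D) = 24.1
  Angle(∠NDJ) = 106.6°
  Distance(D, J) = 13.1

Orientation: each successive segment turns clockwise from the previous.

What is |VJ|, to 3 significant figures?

4.25

H is at the origin; HV runs at 159.6° with length 13.5, so V = (-12.7, 4.71). ∠HVP = 46.1° gives VP at 25.7° from the x-axis; with |VP| = 15.4, P = (1.22, 11.4). The perpendicularity gives PW at right angles to VP, so PW runs at -64.3°; with |PW| = 20.2, W = (9.98, -6.82). ∠PWN = 133.7° gives WN at -111° from the x-axis; with |WN| = 13.1, N = (5.37, -19.1). The perpendicularity gives ND at right angles to WN, so ND runs at 159°; with |ND| = 24.1, D = (-17.2, -10.6). ∠NDJ = 106.6° gives DJ at 86.0° from the x-axis; with |DJ| = 13.1, J = (-16.3, 2.47). Then |VJ| = |J − V| = 4.25.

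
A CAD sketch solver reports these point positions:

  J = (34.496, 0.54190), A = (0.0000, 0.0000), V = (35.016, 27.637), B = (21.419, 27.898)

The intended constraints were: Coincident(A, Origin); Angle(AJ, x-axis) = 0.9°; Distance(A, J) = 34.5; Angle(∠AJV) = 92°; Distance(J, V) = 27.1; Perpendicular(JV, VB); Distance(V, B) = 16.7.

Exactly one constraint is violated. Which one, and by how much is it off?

Distance(V, B) = 16.7 — off by 3.10.

A = (0.00, 0.00) ✓; AJ at 0.9000° ✓; |AJ| = 34.50 ✓; ∠AJV = 92.00° ✓; |JV| = 27.10 ✓; ∠(JV, VB) = 90.00° ✓; |VB| = 13.60 ✗.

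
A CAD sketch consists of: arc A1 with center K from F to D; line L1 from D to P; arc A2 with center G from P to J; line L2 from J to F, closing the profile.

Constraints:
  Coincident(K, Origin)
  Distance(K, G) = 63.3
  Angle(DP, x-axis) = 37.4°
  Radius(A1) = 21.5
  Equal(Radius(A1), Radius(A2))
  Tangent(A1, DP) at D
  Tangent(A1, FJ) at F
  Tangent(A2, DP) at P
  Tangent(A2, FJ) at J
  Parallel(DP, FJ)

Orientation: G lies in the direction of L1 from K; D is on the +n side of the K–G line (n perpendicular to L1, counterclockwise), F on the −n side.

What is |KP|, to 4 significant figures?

66.85

Tangency of A1 to both parallel lines with radius 21.5 puts D and F at K ± 21.5·n: D = (-13.06, 17.08), F = (13.06, -17.08). Equal radii place P and J the same way about G: P = G + 21.5·n = (37.23, 55.53), J = G − 21.5·n = (63.35, 21.37). Then |KP| = |P − K| = 66.85.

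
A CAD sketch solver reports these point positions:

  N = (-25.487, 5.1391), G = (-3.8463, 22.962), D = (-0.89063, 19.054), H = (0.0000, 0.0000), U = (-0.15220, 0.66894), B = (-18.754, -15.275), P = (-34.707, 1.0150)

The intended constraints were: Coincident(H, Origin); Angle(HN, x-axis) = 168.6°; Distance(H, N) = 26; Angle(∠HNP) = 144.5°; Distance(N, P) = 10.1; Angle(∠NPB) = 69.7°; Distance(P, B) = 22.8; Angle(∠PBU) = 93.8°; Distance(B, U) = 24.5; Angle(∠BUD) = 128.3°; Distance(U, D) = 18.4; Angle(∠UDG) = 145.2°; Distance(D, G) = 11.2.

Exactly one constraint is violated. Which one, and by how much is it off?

Distance(D, G) = 11.2 — off by 6.30.

H = (0.00, 0.00) ✓; HN at 168.6° ✓; |HN| = 26.00 ✓; ∠HNP = 144.5° ✓; |NP| = 10.10 ✓; ∠NPB = 69.70° ✓; |PB| = 22.80 ✓; ∠PBU = 93.80° ✓; |BU| = 24.50 ✓; ∠BUD = 128.3° ✓; |UD| = 18.40 ✓; ∠UDG = 145.2° ✓; |DG| = 4.900 ✗.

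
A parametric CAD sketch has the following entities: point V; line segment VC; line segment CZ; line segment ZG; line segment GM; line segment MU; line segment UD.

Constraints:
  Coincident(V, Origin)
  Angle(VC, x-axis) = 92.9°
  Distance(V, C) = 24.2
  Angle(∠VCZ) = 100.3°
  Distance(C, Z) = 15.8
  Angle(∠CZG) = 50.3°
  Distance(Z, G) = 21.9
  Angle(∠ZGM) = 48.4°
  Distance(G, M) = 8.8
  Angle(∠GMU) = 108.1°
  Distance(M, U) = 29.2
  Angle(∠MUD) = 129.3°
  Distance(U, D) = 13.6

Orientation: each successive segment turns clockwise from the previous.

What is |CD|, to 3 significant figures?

39.0

V is at the origin; VC runs at 92.9° with length 24.2, so C = (-1.22, 24.2). ∠VCZ = 100.3° gives CZ at 13.2° from the x-axis; with |CZ| = 15.8, Z = (14.2, 27.8). ∠CZG = 50.3° gives ZG at -116° from the x-axis; with |ZG| = 21.9, G = (4.39, 8.18). ∠ZGM = 48.4° gives GM at 112° from the x-axis; with |GM| = 8.8, M = (1.10, 16.3). ∠GMU = 108.1° gives MU at 40.0° from the x-axis; with |MU| = 29.2, U = (23.5, 35.1). ∠MUD = 129.3° gives UD at -10.7° from the x-axis; with |UD| = 13.6, D = (36.8, 32.6). Then |CD| = |D − C| = 39.0.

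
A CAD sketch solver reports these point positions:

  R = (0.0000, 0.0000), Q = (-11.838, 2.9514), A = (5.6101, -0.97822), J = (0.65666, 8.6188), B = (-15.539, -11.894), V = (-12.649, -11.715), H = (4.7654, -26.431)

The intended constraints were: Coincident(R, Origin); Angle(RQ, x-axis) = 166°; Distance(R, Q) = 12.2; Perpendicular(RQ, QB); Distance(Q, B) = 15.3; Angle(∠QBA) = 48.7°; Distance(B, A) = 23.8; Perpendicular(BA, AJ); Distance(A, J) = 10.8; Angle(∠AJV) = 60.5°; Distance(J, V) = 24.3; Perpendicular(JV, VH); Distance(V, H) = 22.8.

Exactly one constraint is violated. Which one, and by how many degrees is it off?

Perpendicular(JV, VH) — off by 7.00°.

R = (0.00, 0.00) ✓; RQ at 166.0° ✓; |RQ| = 12.20 ✓; ∠(RQ, QB) = 90.00° ✓; |QB| = 15.30 ✓; ∠QBA = 48.70° ✓; |BA| = 23.80 ✓; ∠(BA, AJ) = 90.00° ✓; |AJ| = 10.80 ✓; ∠AJV = 60.50° ✓; |JV| = 24.30 ✓; ∠(JV, VH) = 83.00° ✗; |VH| = 22.80 ✓.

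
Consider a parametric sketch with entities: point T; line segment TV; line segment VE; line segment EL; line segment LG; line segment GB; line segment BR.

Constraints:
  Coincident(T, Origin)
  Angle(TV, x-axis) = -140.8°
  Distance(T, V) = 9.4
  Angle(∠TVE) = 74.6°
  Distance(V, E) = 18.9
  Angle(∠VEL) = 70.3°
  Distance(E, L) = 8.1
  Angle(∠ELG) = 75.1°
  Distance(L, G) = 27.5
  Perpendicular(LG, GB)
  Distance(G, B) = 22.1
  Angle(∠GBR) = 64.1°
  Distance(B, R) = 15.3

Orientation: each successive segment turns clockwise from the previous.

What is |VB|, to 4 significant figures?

26.88

T is at the origin; TV runs at -140.8° with length 9.4, so V = (-7.284, -5.941). ∠TVE = 74.6° gives VE at 113.8° from the x-axis; with |VE| = 18.9, E = (-14.91, 11.35). ∠VEL = 70.3° gives EL at 4.100° from the x-axis; with |EL| = 8.1, L = (-6.832, 11.93). ∠ELG = 75.1° gives LG at -100.8° from the x-axis; with |LG| = 27.5, G = (-11.99, -15.08). The perpendicularity gives GB at right angles to LG, so GB runs at 169.2°; with |GB| = 22.1, B = (-33.69, -10.94). Then |VB| = |B − V| = 26.88.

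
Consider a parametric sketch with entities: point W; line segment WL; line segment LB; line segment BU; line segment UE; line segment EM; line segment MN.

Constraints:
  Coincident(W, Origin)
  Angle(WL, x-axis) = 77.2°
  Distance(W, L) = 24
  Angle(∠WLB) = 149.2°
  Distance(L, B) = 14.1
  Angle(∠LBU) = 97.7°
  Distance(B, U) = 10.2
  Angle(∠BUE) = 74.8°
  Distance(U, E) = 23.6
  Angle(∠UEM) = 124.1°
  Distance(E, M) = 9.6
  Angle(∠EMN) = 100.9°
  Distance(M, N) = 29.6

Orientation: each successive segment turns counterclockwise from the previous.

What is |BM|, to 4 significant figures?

26.38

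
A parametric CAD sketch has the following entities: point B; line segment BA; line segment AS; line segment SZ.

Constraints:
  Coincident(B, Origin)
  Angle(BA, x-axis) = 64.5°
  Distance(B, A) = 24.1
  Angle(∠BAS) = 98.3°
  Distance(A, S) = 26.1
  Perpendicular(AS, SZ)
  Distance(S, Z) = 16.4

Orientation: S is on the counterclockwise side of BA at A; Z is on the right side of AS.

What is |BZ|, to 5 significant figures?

49.948

∠BAS = 98.3°, so AS runs at 64.5° + (180° − 98.3°) = 146.20° from the x-axis; with |AS| = 26.1, S = A + 26.1·(cos 146.20°, sin 146.20°) = (-11.313, 36.272). AS ⟂ SZ; with |SZ| = 16.4 on the right of AS, Z = S + 16.4·(0.55630, 0.83098) = (-2.1901, 49.900). Then |BZ| = |Z − B| = 49.948.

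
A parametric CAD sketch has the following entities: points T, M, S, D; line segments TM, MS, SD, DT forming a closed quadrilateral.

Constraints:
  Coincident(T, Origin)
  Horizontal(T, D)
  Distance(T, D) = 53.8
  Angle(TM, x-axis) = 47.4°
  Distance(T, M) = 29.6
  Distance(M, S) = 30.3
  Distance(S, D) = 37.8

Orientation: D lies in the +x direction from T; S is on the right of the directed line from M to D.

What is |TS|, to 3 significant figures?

18.9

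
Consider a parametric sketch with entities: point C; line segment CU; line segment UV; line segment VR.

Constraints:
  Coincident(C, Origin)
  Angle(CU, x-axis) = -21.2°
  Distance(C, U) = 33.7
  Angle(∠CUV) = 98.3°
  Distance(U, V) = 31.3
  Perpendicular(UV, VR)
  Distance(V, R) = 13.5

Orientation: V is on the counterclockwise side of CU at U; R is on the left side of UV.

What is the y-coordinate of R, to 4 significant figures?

21.70

∠CUV = 98.3°, so UV runs at -21.2° + (180° − 98.3°) = 60.50° from the x-axis; with |UV| = 31.3, V = U + 31.3·(cos 60.50°, sin 60.50°) = (46.83, 15.06). UV ⟂ VR; with |VR| = 13.5 on the left of UV, R = V + 13.5·(-0.8704, 0.4924) = (35.08, 21.70). So R.y = 21.70.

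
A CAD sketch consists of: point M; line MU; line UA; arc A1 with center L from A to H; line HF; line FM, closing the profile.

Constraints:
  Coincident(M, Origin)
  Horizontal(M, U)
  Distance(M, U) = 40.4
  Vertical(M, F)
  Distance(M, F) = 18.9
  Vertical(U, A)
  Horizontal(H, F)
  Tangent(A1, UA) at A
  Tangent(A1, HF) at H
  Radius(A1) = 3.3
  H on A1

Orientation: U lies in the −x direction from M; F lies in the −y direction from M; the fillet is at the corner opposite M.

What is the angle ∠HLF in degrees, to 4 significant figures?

84.92°

M is at the origin; MU is horizontal with |MU| = 40.4 and U on the −x side, so U = (-40.40, 0.000). MF is vertical with |MF| = 18.9 and F on the −y side, so F = (0.000, -18.90). The virtual corner opposite M is at (-40.40, -18.90). The tangent condition forces LA to be normal to UA and tangency of A1 to HF means the radius LH is perpendicular to HF, with radius 3.3, so the center L sits 3.3 in from both sides at L = (-37.10, -15.60). That places the tangent points at A = (-40.40, -15.60) on UA and H = (-37.10, -18.90) on HF. Then cos ∠HLF = LH·LF / (|LH||LF|), giving 84.92°.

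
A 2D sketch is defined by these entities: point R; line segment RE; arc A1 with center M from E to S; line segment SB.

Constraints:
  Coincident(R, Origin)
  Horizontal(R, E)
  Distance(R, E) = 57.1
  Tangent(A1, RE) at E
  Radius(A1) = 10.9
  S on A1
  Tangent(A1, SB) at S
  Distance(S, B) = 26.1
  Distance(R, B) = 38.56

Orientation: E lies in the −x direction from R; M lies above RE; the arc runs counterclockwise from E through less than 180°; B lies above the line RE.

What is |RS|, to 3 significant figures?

49.3

Checks: |MS| = 10.90 ✓; ∠(MS, SB) = 90.00° ✓; |SB| = 26.10 ✓; |RB| = 38.56 ✓.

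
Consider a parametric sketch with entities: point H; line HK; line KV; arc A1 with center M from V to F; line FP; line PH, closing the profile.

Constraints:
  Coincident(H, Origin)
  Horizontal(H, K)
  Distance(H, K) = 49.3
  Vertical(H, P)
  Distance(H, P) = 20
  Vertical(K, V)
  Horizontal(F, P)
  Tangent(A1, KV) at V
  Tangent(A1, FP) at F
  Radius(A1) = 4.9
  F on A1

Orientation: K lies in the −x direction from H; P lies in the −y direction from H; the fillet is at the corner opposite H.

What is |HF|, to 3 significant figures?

48.7

H is at the origin; H and K share the same y with |HK| = 49.3 and K on the −x side, so K = (-49.3, 0.00). H and P share the same x with |HP| = 20.0 and P on the −y side, so P = (0.00, -20.0). The virtual corner opposite H is at (-49.3, -20.0). Tangency of A1 to KV means the radius MV is perpendicular to KV and the tangent condition forces MF to be normal to FP, with radius 4.9, so the center M sits 4.9 in from both sides at M = (-44.4, -15.1). That places the tangent points at V = (-49.3, -15.1) on KV and F = (-44.4, -20.0) on FP. Then |HF| = |F − H| = 48.7.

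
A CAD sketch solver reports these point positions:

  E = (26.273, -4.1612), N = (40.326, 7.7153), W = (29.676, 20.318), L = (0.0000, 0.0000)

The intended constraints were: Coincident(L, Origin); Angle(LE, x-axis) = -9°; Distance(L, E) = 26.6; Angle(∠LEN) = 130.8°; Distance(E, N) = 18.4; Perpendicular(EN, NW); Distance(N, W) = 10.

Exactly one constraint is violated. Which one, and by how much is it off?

Distance(N, W) = 10 — off by 6.50.

L = (0.00, 0.00) ✓; LE at -9.000° ✓; |LE| = 26.60 ✓; ∠LEN = 130.8° ✓; |EN| = 18.40 ✓; ∠(EN, NW) = 90.00° ✓; |NW| = 16.50 ✗.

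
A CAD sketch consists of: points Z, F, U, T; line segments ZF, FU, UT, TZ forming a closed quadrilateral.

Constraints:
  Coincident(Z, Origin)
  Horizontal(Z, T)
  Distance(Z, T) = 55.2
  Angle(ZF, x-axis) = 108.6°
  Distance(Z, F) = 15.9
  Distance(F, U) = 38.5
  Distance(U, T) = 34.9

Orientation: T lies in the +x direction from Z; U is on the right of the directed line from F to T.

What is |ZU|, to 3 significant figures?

25.4

Z is at the origin; ZT is horizontal with |ZT| = 55.2 and T in +x, so T = (55.2, 0). ZF runs at 108.6° with |ZF| = 15.9, so F = (-5.07, 15.1). U is determined by |FU| = 38.5 and |UT| = 34.9 together: it lies at the intersection of circle(F, 38.5) and circle(T, 34.9). With |FT| = 62.1, the foot of the radical line on FT is 33.2 from F and the perpendicular offset is √(38.5² − 33.2²) = 19.5. Taking the right-of-FT solution: U = (22.4, -11.9).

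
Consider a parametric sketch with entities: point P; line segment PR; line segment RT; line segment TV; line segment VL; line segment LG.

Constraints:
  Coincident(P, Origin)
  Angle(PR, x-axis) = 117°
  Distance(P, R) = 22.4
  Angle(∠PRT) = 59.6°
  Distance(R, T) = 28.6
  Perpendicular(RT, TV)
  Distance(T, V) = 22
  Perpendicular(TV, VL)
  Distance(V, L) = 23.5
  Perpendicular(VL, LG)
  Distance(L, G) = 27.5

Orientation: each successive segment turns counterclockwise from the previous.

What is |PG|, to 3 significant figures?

25.6

The perpendicularity gives VL at right angles to TV, so VL runs at 57.4°; with |VL| = 23.5, L = (5.62, 3.81). VL is perpendicular to LG, so LG runs at 147°; with |LG| = 27.5, G = (-17.6, 18.6). Then |PG| = |G − P| = 25.6.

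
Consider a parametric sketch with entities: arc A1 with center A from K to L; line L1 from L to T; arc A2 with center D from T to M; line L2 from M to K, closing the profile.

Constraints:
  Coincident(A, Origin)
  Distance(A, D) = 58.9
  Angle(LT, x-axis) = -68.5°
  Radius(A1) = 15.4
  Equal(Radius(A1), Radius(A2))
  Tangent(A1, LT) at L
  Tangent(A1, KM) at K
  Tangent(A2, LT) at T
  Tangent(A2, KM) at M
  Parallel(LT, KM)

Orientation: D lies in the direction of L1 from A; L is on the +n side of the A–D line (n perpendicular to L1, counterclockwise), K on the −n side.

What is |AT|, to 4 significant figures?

60.88

Tangency of A1 to both parallel lines with radius 15.4 puts L and K at A ± 15.4·n: L = (14.33, 5.644), K = (-14.33, -5.644). Equal radii place T and M the same way about D: T = D + 15.4·n = (35.92, -49.16), M = D − 15.4·n = (7.258, -60.45). Then |AT| = |T − A| = 60.88.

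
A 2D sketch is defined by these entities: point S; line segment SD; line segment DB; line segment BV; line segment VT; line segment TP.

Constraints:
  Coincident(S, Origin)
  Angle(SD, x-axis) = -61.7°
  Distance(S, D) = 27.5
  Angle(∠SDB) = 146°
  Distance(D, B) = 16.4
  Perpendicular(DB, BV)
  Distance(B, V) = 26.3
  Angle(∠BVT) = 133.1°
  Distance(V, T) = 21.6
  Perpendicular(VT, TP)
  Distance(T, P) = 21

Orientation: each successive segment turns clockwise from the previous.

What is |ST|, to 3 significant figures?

34.8

S is at the origin; SD runs at -61.7° with length 27.5, so D = (13.0, -24.2). ∠SDB = 146.0° gives DB at -95.7° from the x-axis; with |DB| = 16.4, B = (11.4, -40.5). DB is perpendicular to BV, so BV runs at 174°; with |BV| = 26.3, V = (-14.8, -37.9). ∠BVT = 133.1° gives VT at 127° from the x-axis; with |VT| = 21.6, T = (-27.9, -20.8). Then |ST| = |T − S| = 34.8.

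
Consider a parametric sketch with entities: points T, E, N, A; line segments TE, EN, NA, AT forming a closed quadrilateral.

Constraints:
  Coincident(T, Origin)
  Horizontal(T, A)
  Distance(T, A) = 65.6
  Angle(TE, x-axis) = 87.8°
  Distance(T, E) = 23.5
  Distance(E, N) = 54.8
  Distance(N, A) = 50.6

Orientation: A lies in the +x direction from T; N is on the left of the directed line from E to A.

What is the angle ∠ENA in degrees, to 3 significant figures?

81.4°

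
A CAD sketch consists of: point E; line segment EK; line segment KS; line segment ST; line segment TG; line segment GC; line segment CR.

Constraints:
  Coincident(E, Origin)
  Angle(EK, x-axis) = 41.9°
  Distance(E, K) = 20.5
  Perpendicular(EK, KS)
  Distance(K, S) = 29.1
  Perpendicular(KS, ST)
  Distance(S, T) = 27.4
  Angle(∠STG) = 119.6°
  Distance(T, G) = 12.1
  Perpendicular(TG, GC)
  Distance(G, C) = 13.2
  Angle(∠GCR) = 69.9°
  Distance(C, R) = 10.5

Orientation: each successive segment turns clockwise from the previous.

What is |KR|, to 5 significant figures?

30.152

E is at the origin; EK runs at 41.9° with length 20.5, so K = (15.258, 13.691). The perpendicularity gives KS at right angles to EK, so KS runs at -48.100°; with |KS| = 29.1, S = (34.692, -7.9689). The perpendicularity gives ST at right angles to KS, so ST runs at -138.10°; with |ST| = 27.4, T = (14.298, -26.268). ∠STG = 119.6° gives TG at 161.50° from the x-axis; with |TG| = 12.1, G = (2.8235, -22.428). TG is perpendicular to GC, so GC runs at 71.500°; with |GC| = 13.2, C = (7.0119, -9.9103). ∠GCR = 69.9° gives CR at -38.600° from the x-axis; with |CR| = 10.5, R = (15.218, -16.461). Then |KR| = |R − K| = 30.152.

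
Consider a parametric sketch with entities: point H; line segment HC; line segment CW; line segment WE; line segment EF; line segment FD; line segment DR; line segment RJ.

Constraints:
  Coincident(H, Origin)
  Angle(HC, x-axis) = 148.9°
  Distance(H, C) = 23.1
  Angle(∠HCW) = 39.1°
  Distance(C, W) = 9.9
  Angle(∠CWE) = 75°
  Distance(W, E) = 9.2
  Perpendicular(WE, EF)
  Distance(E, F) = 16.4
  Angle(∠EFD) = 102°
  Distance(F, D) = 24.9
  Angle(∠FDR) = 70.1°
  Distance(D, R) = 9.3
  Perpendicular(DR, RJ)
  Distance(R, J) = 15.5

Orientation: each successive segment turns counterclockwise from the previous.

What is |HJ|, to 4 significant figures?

28.07

H is at the origin; HC runs at 148.9° with length 23.1, so C = (-19.78, 11.93). ∠HCW = 39.1° gives CW at -70.20° from the x-axis; with |CW| = 9.9, W = (-16.43, 2.617). ∠CWE = 75.0° gives WE at 34.80° from the x-axis; with |WE| = 9.2, E = (-8.872, 7.868). The perpendicularity gives EF at right angles to WE, so EF runs at 124.8°; with |EF| = 16.4, F = (-18.23, 21.33). ∠EFD = 102.0° gives FD at -157.2° from the x-axis; with |FD| = 24.9, D = (-41.19, 11.69). ∠FDR = 70.1° gives DR at -47.30° from the x-axis; with |DR| = 9.3, R = (-34.88, 4.851). DR is perpendicular to RJ, so RJ runs at 42.70°; with |RJ| = 15.5, J = (-23.49, 15.36). Then |HJ| = |J − H| = 28.07.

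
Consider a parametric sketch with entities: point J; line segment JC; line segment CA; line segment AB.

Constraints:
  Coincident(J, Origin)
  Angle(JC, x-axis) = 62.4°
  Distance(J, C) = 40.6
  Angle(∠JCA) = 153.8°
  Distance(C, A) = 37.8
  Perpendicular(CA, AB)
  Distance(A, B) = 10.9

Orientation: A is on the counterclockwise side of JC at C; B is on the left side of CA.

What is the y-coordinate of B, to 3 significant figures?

74.0

J is at the origin; JC runs at 62.4° with length 40.6, so C = 40.6·(cos 62.4°, sin 62.4°) = (18.8, 36.0). ∠JCA = 153.8°, so CA runs at 62.4° + (180° − 153.8°) = 88.6° from the x-axis; with |CA| = 37.8, A = C + 37.8·(cos 88.6°, sin 88.6°) = (19.7, 73.8). CA ⟂ AB; with |AB| = 10.9 on the left of CA, B = A + 10.9·(-1.00, 0.0244) = (8.84, 74.0). So B.y = 74.0.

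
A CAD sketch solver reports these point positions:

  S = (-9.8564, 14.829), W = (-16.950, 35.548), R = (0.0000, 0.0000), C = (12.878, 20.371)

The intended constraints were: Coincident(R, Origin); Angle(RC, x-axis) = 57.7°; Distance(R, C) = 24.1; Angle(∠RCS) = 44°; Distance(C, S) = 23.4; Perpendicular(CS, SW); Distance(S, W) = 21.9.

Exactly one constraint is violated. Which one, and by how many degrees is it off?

Perpendicular(CS, SW) — off by 5.20°.

R = (0.00, 0.00) ✓; RC at 57.70° ✓; |RC| = 24.10 ✓; ∠RCS = 44.00° ✓; |CS| = 23.40 ✓; ∠(CS, SW) = 84.80° ✗; |SW| = 21.90 ✓.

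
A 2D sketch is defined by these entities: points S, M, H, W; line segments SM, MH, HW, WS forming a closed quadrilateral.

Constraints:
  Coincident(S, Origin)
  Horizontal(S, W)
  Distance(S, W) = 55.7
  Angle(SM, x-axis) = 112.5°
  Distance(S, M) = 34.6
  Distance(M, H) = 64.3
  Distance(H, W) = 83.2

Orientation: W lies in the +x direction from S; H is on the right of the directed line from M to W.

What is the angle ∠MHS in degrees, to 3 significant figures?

26.5°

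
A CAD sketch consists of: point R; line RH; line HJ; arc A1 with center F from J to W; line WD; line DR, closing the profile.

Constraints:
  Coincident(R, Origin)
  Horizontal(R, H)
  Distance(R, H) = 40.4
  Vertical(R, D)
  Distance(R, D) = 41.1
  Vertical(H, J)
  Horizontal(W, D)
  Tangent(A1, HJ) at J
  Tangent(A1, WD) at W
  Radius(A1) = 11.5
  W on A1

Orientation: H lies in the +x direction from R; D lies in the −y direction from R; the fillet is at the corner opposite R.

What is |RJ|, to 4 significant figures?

50.08

R is at the origin; RH is horizontal with |RH| = 40.4 and H on the +x side, so H = (40.40, 0.000). RD is vertical with |RD| = 41.1 and D on the −y side, so D = (0.000, -41.10). The virtual corner opposite R is at (40.40, -41.10). The tangent condition forces FJ to be normal to HJ and since A1 is tangent to WD there, FW ⟂ WD, with radius 11.5, so the center F sits 11.5 in from both sides at F = (28.90, -29.60). That places the tangent points at J = (40.40, -29.60) on HJ and W = (28.90, -41.10) on WD. Then |RJ| = |J − R| = 50.08.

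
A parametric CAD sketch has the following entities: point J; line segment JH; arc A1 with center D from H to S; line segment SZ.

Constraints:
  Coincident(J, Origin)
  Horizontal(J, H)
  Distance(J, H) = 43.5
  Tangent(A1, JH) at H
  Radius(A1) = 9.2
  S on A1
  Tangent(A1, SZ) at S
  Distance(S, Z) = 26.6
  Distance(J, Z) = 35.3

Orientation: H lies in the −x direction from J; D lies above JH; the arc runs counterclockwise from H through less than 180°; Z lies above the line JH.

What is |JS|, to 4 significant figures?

35.85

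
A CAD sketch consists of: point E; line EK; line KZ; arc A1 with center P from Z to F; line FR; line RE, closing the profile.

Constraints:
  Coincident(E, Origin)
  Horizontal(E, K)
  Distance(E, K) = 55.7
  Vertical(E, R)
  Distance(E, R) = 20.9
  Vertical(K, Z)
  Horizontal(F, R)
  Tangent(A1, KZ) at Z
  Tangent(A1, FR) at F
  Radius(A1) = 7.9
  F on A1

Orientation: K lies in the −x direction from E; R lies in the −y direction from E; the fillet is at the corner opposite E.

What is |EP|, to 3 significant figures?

49.5

E and R share the same x with |ER| = 20.9 and R on the −y side, so R = (0.00, -20.9). The virtual corner opposite E is at (-55.7, -20.9). Tangency of A1 to KZ means the radius PZ is perpendicular to KZ and A1 meets FR tangentially, so PF is at right angles to FR, with radius 7.9, so the center P sits 7.9 in from both sides at P = (-47.8, -13.0). Then |EP| = |P − E| = 49.5.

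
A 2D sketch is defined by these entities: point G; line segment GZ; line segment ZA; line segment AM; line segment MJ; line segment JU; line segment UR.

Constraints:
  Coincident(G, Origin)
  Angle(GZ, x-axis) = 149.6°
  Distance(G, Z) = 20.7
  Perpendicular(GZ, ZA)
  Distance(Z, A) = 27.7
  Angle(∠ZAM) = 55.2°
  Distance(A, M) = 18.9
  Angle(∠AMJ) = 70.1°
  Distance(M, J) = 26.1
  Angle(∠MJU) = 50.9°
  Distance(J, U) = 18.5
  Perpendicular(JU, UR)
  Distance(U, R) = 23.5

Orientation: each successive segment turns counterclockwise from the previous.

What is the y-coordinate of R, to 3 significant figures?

-15.2

G is at the origin; GZ runs at 149.6° with length 20.7, so Z = (-17.9, 10.5). GZ ⟂ ZA, so ZA runs at -120°; with |ZA| = 27.7, A = (-31.9, -13.4). ∠ZAM = 55.2° gives AM at 4.40° from the x-axis; with |AM| = 18.9, M = (-13.0, -12.0). ∠AMJ = 70.1° gives MJ at 114° from the x-axis; with |MJ| = 26.1, J = (-23.8, 11.8). ∠MJU = 50.9° gives JU at -117° from the x-axis; with |JU| = 18.5, U = (-32.1, -4.72). The perpendicularity gives UR at right angles to JU, so UR runs at -26.6°; with |UR| = 23.5, R = (-11.0, -15.2). So R.y = -15.2.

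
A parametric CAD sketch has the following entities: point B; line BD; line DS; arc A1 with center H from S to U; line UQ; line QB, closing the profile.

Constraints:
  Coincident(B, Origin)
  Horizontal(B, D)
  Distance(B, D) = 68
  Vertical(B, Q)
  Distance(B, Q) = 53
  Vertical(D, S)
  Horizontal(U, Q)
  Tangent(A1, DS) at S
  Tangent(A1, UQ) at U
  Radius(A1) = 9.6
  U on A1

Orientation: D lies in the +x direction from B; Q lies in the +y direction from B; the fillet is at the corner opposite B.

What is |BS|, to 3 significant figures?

80.7

The virtual corner opposite B is at (68.0, 53.0). A1 meets DS tangentially, so HS is at right angles to DS and the tangent condition forces HU to be normal to UQ, with radius 9.6, so the center H sits 9.6 in from both sides at H = (58.4, 43.4). That places the tangent points at S = (68.0, 43.4) on DS and U = (58.4, 53.0) on UQ. Then |BS| = |S − B| = 80.7.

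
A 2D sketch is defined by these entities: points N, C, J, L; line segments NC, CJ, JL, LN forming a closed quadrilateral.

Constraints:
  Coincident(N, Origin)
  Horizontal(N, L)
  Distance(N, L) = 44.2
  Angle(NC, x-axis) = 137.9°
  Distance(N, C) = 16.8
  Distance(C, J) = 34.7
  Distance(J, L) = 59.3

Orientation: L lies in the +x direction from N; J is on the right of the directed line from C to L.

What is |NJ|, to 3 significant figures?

25.5

Checks: |CJ| = 34.70 ✓; |JL| = 59.30 ✓.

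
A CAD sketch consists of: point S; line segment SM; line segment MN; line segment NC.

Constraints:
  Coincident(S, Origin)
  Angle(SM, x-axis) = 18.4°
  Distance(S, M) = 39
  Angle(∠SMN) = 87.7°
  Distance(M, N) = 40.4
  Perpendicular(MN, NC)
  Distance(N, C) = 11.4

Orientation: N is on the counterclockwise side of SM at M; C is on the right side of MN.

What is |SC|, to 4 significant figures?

63.60

S is at the origin; SM runs at 18.4° with length 39.0, so M = 39.0·(cos 18.4°, sin 18.4°) = (37.01, 12.31). ∠SMN = 87.7°, so MN runs at 18.4° + (180° − 87.7°) = 110.7° from the x-axis; with |MN| = 40.4, N = M + 40.4·(cos 110.7°, sin 110.7°) = (22.73, 50.10). MN ⟂ NC; with |NC| = 11.4 on the right of MN, C = N + 11.4·(0.9354, 0.3535) = (33.39, 54.13). Then |SC| = |C − S| = 63.60.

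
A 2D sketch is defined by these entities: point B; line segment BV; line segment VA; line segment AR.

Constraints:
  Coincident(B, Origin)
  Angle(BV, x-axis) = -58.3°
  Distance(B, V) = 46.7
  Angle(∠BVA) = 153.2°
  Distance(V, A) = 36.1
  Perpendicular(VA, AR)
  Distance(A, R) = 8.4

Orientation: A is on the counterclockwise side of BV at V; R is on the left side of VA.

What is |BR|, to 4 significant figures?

78.81

B is at the origin; BV runs at -58.3° with length 46.7, so V = 46.7·(cos -58.3°, sin -58.3°) = (24.54, -39.73). ∠BVA = 153.2°, so VA runs at -58.3° + (180° − 153.2°) = -31.50° from the x-axis; with |VA| = 36.1, A = V + 36.1·(cos -31.50°, sin -31.50°) = (55.32, -58.60). VA ⟂ AR; with |AR| = 8.4 on the left of VA, R = A + 8.4·(0.5225, 0.8526) = (59.71, -51.43). Then |BR| = |R − B| = 78.81.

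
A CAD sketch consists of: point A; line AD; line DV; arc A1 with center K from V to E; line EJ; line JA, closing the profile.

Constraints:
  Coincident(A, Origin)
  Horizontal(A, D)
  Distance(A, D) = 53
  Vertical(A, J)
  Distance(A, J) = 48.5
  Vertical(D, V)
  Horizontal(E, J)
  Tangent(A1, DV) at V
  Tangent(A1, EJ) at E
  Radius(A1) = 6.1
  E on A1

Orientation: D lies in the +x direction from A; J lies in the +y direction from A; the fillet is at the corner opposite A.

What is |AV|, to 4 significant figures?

67.87

The virtual corner opposite A is at (53.00, 48.50). The tangent condition forces KV to be normal to DV and tangency of A1 to EJ means the radius KE is perpendicular to EJ, with radius 6.1, so the center K sits 6.1 in from both sides at K = (46.90, 42.40). That places the tangent points at V = (53.00, 42.40) on DV and E = (46.90, 48.50) on EJ. Then |AV| = |V − A| = 67.87.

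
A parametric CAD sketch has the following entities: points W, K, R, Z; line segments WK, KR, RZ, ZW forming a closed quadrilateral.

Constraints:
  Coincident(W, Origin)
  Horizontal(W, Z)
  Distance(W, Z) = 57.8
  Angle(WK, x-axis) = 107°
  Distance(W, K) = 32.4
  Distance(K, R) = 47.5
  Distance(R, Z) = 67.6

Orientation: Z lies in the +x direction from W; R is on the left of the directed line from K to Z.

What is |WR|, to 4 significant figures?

66.58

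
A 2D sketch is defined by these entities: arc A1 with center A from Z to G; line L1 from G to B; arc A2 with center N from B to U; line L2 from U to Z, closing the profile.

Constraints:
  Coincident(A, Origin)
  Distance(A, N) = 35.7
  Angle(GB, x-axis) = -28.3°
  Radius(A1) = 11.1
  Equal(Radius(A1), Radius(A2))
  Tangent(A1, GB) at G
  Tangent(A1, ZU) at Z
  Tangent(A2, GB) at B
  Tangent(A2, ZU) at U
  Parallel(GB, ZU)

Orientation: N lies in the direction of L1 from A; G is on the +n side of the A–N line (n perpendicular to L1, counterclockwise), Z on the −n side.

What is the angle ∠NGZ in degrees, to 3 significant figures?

72.7°

A is at the origin and N lies 35.7 along u from A, so N = 35.7·u = (31.4, -16.9). Tangency of A1 to both parallel lines with radius 11.1 puts G and Z at A ± 11.1·n: G = (5.26, 9.77), Z = (-5.26, -9.77). Then cos ∠NGZ = GN·GZ / (|GN||GZ|), giving 72.7°.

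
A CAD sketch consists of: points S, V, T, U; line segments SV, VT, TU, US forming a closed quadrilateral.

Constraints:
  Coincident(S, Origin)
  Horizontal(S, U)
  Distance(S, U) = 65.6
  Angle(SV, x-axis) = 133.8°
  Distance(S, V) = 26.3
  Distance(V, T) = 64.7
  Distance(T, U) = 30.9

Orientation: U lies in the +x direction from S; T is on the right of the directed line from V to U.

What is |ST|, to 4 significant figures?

40.10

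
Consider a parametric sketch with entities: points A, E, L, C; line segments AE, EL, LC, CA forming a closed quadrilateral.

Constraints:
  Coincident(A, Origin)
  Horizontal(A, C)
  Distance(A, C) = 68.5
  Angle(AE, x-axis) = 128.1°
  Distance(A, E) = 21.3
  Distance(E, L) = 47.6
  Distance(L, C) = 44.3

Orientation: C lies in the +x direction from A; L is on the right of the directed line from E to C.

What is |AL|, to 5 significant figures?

27.810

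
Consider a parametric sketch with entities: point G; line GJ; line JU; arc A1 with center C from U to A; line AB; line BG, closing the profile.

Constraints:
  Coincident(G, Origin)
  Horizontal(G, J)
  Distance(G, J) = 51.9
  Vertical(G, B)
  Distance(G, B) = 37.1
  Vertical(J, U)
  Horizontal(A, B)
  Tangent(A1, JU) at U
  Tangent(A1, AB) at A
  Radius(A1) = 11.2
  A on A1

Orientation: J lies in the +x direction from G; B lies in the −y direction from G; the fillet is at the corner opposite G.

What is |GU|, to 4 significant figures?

58.00

G is at the origin; GJ is horizontal with |GJ| = 51.9 and J on the +x side, so J = (51.90, 0.000). GB is vertical with |GB| = 37.1 and B on the −y side, so B = (0.000, -37.10). The virtual corner opposite G is at (51.90, -37.10). Since A1 is tangent to JU there, CU ⟂ JU and the tangent condition forces CA to be normal to AB, with radius 11.2, so the center C sits 11.2 in from both sides at C = (40.70, -25.90). That places the tangent points at U = (51.90, -25.90) on JU and A = (40.70, -37.10) on AB. Then |GU| = |U − G| = 58.00.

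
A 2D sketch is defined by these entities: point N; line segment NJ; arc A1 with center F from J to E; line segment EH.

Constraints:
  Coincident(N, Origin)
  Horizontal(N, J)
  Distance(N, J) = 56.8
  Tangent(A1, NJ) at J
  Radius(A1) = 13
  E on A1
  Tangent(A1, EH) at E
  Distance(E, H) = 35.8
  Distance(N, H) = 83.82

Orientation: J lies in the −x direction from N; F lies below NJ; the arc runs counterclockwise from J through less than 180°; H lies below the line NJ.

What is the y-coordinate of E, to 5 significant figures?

-13.779

Checks: N.y = 0.00, J.y = 0.00 ✓; |FE| = 13.00 ✓; ∠(FE, EH) = 90.00° ✓; |EH| = 35.80 ✓; |NH| = 83.82 ✓.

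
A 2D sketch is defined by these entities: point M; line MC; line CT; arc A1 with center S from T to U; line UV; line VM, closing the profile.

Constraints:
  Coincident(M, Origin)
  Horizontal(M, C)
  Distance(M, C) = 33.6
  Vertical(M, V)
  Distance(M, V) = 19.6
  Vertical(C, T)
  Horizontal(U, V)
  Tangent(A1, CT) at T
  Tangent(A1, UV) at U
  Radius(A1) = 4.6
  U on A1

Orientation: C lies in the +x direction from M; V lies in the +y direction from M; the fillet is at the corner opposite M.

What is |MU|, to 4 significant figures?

35.00

M is at the origin; MC is horizontal with |MC| = 33.6 and C on the +x side, so C = (33.60, 0.000). M and V share the same x with |MV| = 19.6 and V on the +y side, so V = (0.000, 19.60). The virtual corner opposite M is at (33.60, 19.60). Tangency of A1 to CT means the radius ST is perpendicular to CT and since A1 is tangent to UV there, SU ⟂ UV, with radius 4.6, so the center S sits 4.6 in from both sides at S = (29.00, 15.00). That places the tangent points at T = (33.60, 15.00) on CT and U = (29.00, 19.60) on UV. Then |MU| = |U − M| = 35.00.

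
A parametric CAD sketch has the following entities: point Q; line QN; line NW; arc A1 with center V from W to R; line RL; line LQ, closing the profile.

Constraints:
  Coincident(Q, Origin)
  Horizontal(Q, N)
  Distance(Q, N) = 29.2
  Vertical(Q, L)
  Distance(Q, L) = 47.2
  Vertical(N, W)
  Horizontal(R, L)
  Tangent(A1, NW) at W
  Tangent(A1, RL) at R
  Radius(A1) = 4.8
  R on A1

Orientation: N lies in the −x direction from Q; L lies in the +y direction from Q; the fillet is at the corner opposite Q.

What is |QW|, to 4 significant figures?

51.48

Q is at the origin; Q and N share the same y with |QN| = 29.2 and N on the −x side, so N = (-29.20, 0.000). Q and L share the same x with |QL| = 47.2 and L on the +y side, so L = (0.000, 47.20). The virtual corner opposite Q is at (-29.20, 47.20). The tangent condition forces VW to be normal to NW and A1 meets RL tangentially, so VR is at right angles to RL, with radius 4.8, so the center V sits 4.8 in from both sides at V = (-24.40, 42.40). That places the tangent points at W = (-29.20, 42.40) on NW and R = (-24.40, 47.20) on RL. Then |QW| = |W − Q| = 51.48.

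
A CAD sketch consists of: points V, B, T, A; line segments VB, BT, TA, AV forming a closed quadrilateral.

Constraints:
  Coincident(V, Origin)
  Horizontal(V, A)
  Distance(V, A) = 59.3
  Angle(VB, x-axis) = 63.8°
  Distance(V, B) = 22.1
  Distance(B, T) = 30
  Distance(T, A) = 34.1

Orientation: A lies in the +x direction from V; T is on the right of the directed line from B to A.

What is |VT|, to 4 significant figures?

26.27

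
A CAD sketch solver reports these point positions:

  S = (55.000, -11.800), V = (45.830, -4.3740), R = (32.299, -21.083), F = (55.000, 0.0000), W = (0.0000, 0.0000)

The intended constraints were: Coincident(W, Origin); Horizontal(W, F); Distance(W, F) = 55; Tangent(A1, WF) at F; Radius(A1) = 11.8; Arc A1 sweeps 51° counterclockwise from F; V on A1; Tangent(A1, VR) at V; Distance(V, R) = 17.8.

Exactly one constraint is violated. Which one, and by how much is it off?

Distance(V, R) = 17.8 — off by 3.70.

W = (0.00, 0.00) ✓; W.y = 0.00, F.y = 0.00 ✓; |WF| = 55.00 ✓; ∠(SF, FW) = 90.00° ✓; |SF| = 11.80 ✓; bearing(S→V) − bearing(S→F) = 51.00° ✓; |SV| = 11.80 ✓; ∠(SV, VR) = 90.00° ✓; |VR| = 21.50 ✗.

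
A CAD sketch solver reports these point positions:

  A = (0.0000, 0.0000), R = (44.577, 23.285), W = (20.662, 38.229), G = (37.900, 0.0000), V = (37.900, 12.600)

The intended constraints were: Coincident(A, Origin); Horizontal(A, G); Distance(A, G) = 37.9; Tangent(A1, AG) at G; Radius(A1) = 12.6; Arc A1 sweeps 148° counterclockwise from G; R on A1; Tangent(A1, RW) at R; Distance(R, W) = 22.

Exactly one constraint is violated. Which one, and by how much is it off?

Distance(R, W) = 22 — off by 6.20.

A = (0.00, 0.00) ✓; A.y = 0.00, G.y = 0.00 ✓; |AG| = 37.90 ✓; ∠(VG, GA) = 90.00° ✓; |VG| = 12.60 ✓; bearing(V→R) − bearing(V→G) = 148.0° ✓; |VR| = 12.60 ✓; ∠(VR, RW) = 90.00° ✓; |RW| = 28.20 ✗.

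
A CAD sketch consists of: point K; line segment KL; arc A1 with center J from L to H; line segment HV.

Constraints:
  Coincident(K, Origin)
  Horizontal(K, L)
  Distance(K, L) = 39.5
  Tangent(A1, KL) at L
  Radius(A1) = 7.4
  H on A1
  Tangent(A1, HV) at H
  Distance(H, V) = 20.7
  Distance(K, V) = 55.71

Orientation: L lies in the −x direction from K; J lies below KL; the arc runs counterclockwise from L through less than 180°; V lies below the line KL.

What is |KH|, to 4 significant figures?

47.37

Checks: K.y = 0.00, L.y = 0.00 ✓; |JH| = 7.400 ✓; ∠(JH, HV) = 90.00° ✓; |HV| = 20.70 ✓; |KV| = 55.71 ✓.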